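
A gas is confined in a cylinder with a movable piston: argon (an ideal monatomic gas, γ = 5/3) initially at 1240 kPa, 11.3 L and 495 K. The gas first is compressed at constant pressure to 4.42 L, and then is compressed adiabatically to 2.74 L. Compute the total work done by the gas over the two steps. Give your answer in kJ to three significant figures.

Step 1 (isobaric): W = PΔV = (1240 kPa)(4.42 − 11.3 L) = -8531 J.
After step 1: P = 1240 kPa, V = 4.42 L, T = 193.6 K.
Step 2 (adiabatic): W = (P₁V₁ − P₂V₂)/(γ−1) = (5481 − 7539)/0.667 = -3087 J.
W_total = -8531 − 3087 = -11618 J.

W_total ≈ -11.6 kJ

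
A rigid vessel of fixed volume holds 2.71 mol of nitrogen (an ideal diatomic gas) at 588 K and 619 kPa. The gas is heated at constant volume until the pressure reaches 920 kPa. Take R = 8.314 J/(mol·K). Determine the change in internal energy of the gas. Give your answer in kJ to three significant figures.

Constant volume ⇒ W = 0, so Q = ΔU = nCᵥΔT with Cᵥ = 5R/2 = 20.79 J/(mol·K).
At constant V, T₂/T₁ = P₂/P₁ ⇒ ΔT = T₁(P₂/P₁ − 1) = 588·(920/619 − 1) = 285.9 K.
ΔU = (2.71)(20.79)(285.9) = 16105 J.

ΔU ≈ 16.1 kJ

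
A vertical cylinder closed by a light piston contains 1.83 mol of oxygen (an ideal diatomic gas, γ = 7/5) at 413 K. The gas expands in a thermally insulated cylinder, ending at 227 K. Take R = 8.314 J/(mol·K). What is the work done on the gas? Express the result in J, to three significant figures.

W ≈ -7070 J

Adiabatic ⇒ Q = 0, so W_by = −ΔU = nCᵥ(T₁ − T₂).
Cᵥ = 5R/2 = 20.79 J/(mol·K).
W = (1.83)(20.79)(413 − 227) = 7075 J.
Work on gas = −W_by = -7075 J.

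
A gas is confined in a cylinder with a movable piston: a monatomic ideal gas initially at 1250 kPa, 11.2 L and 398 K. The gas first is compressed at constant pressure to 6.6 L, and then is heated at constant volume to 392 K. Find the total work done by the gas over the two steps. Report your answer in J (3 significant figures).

Step 1 (isobaric): W = PΔV = (1250 kPa)(6.6 − 11.2 L) = -5750 J.
Step 2 (isochoric): W = 0 (constant volume).
W_total = -5750 + 0 = -5750 J.

W_total ≈ -5750 J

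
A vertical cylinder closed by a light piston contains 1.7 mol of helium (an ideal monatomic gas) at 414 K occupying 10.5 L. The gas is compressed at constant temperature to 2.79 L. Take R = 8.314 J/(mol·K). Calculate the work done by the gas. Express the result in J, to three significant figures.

Isothermal: W = nRT ln(V₂/V₁).
W = (1.7)(8.314)(414) × ln(2.79/10.5)
  = 5851 × -1.325
W_by_gas = -7755 J.

W ≈ -7760 J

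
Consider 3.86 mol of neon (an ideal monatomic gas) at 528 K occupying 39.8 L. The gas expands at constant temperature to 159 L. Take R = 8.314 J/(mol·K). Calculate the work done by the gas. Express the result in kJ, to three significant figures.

W ≈ 23.5 kJ

Isothermal: W = nRT ln(V₂/V₁).
W = (3.86)(8.314)(528) × ln(159/39.8)
  = 16945 × 1.385
W_by_gas = 23469 J.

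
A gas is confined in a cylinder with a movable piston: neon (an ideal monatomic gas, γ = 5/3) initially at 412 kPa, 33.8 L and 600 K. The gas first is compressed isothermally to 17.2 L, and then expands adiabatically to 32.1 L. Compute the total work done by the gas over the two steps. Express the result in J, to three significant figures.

Step 1 (isothermal): W = P₁V₁ ln(V₂/V₁) = (13926) ln(17.2/33.8) = -9407 J.
After step 1: P = 809.6 kPa, V = 17.2 L, T = 600 K.
Step 2 (adiabatic): W = (P₁V₁ − P₂V₂)/(γ−1) = (13926 − 9187)/0.667 = 7108 J.
W_total = -9407 + 7108 = -2299 J.

W_total ≈ -2300 J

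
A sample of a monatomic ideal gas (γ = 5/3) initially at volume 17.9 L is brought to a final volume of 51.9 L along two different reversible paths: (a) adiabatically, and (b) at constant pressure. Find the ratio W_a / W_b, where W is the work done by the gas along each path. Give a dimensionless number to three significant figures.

W_a / W_b ≈ 0.401

Path (a) adiabatic: W = P₁V₁(1 − (V₁/V₂)^(γ−1))/(γ−1) → W_a/(P₁V₁) = 0.7623.
Path (b) isobaric: W = P₁(V₂ − V₁) → W_b/(P₁V₁) = 1.899.
W_a / W_b = 0.7623 / 1.899 = 0.4013.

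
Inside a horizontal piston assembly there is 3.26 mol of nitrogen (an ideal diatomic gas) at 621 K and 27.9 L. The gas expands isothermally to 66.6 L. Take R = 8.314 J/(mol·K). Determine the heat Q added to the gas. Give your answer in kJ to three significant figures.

Q ≈ 14.6 kJ

Isothermal ⇒ ΔU = 0, so Q = W = nRT ln(V₂/V₁).
Q = (3.26)(8.314)(621) ln(66.6/27.9) = 16831 × 0.8701 = 14645 J.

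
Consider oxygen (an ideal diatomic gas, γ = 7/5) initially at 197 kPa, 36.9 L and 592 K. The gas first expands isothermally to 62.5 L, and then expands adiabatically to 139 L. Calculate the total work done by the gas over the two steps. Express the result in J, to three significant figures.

W_total ≈ 8800 J

Step 1 (isothermal): W = P₁V₁ ln(V₂/V₁) = (7269) ln(62.5/36.9) = 3831 J.
After step 1: P = 116.3 kPa, V = 62.5 L, T = 592 K.
Step 2 (adiabatic): W = (P₁V₁ − P₂V₂)/(γ−1) = (7269 − 5280)/0.4 = 4973 J.
W_total = 3831 + 4973 = 8804 J.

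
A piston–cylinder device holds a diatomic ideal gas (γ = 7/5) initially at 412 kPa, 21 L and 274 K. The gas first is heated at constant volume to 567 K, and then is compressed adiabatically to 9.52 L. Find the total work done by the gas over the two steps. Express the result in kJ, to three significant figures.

W_total ≈ -16.7 kJ

Step 1 (isochoric): W = 0 (constant volume).
After step 1: P = 852.6 kPa (V unchanged).
Step 2 (adiabatic): W = (P₁V₁ − P₂V₂)/(γ−1) = (17904 − 24569)/0.4 = -16662 J.
W_total = 0 − 16662 = -16662 J.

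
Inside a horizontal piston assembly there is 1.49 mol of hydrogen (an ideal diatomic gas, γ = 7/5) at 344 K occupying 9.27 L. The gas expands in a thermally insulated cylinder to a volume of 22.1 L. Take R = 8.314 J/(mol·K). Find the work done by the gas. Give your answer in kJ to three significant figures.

Adiabatic: TV^(γ−1) = const with γ = 7/5.
T₂ = T₁ (V₁/V₂)^(γ−1) = 344 × (9.27/22.1)^0.4 = 344 × 0.7064 = 243 K.
W_by = nCᵥ(T₁ − T₂) = (1.49)(20.79)(344 − 243) = 3127 J.

W ≈ 3.13 kJ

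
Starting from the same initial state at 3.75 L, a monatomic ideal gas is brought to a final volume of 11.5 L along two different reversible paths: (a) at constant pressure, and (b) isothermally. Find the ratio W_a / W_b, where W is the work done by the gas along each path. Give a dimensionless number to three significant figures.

Path (a) isobaric: W = P₁(V₂ − V₁) → W_a/(P₁V₁) = 2.067.
Path (b) isothermal: W = P₁V₁ ln(V₂/V₁) → W_b/(P₁V₁) = 1.121.
W_a / W_b = 2.067 / 1.121 = 1.844.

W_a / W_b ≈ 1.84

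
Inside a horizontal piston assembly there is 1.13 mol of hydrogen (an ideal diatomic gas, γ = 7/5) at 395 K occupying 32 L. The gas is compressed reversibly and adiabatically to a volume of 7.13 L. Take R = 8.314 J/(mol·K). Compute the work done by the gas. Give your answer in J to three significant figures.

Adiabatic: TV^(γ−1) = const with γ = 7/5.
T₂ = T₁ (V₁/V₂)^(γ−1) = 395 × (32/7.13)^0.4 = 395 × 1.823 = 720.1 K.
W_by = nCᵥ(T₁ − T₂) = (1.13)(20.79)(395 − 720.1) = -7637 J.

W ≈ -7640 J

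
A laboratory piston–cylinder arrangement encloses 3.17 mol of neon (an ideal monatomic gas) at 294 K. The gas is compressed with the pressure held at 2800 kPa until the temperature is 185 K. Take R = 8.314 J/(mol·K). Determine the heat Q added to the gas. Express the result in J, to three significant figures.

Q ≈ -7180 J

Isobaric: W = nRΔT = (3.17)(8.314)(-109) = -2873 J.
ΔU = nCᵥΔT with Cᵥ = 3R/2: ΔU = (3.17)(12.47)(-109) = -4309 J.
Q = ΔU + W = -4309 − 2873 = -7182 J.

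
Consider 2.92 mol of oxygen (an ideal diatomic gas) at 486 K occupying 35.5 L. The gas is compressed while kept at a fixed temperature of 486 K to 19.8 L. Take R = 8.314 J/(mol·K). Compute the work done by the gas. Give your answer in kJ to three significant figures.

Isothermal: W = nRT ln(V₂/V₁).
W = (2.92)(8.314)(486) × ln(19.8/35.5)
  = 11799 × -0.5839
W_by_gas = -6889 J.

W ≈ -6.89 kJ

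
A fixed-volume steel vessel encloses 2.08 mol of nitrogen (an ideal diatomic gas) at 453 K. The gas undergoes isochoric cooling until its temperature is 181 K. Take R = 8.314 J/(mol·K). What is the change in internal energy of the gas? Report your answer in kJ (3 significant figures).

Constant volume ⇒ W = 0, so Q = ΔU = nCᵥΔT with Cᵥ = 5R/2 = 20.79 J/(mol·K).
ΔU = (2.08)(20.79)(181 − 453) = -11759 J.

ΔU ≈ -11.8 kJ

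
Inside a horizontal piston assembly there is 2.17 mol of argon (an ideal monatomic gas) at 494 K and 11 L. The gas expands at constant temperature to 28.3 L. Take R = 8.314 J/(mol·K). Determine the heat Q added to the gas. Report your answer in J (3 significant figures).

Q ≈ 8420 J

Isothermal ⇒ ΔU = 0, so Q = W = nRT ln(V₂/V₁).
Q = (2.17)(8.314)(494) ln(28.3/11) = 8912 × 0.945 = 8422 J.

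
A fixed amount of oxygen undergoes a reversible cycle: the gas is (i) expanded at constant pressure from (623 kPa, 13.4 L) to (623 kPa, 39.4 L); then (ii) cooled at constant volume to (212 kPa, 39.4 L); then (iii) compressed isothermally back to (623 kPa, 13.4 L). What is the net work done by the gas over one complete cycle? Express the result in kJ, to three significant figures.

W_net ≈ 7.19 kJ

Leg (i): W = PΔV = (623)(39.4 − 13.4) = 16198 J.
Leg (ii): W = 0.
Leg (iii): W = PᵢVᵢ ln(V_f/Vᵢ) = (8353) ln(13.4/39.4) = -9009 J.
W_net = 16198 − 9009 = 7189 J.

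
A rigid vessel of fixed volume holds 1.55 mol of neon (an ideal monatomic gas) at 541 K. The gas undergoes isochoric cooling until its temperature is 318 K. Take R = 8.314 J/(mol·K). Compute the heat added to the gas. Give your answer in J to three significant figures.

Q ≈ -4310 J

Constant volume ⇒ W = 0, so Q = ΔU = nCᵥΔT with Cᵥ = 3R/2 = 12.47 J/(mol·K).
ΔU = (1.55)(12.47)(318 − 541) = -4311 J.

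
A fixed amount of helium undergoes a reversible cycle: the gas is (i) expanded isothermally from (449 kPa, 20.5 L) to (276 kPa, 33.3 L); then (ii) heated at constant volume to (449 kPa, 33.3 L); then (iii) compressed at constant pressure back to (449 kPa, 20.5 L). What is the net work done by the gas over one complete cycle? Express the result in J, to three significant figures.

Leg (i): W = PᵢVᵢ ln(V_f/Vᵢ) = (9204) ln(33.3/20.5) = 4465 J.
Leg (ii): W = 0.
Leg (iii): W = PΔV = (449)(20.5 − 33.3) = -5747 J.
W_net = 4465 − 5747 = -1282 J.

W_net ≈ -1280 J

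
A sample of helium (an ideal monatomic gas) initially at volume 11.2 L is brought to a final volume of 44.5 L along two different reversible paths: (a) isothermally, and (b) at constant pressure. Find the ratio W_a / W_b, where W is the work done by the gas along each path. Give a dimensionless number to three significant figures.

Path (a) isothermal: W = P₁V₁ ln(V₂/V₁) → W_a/(P₁V₁) = 1.38.
Path (b) isobaric: W = P₁(V₂ − V₁) → W_b/(P₁V₁) = 2.973.
W_a / W_b = 1.38 / 2.973 = 0.464.

W_a / W_b ≈ 0.464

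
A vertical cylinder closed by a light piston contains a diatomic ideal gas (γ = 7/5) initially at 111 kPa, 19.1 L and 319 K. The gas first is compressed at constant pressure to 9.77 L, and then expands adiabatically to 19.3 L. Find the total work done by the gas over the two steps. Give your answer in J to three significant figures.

W_total ≈ -389 J

Step 1 (isobaric): W = PΔV = (111 kPa)(9.77 − 19.1 L) = -1036 J.
After step 1: P = 111 kPa, V = 9.77 L, T = 163.2 K.
Step 2 (adiabatic): W = (P₁V₁ − P₂V₂)/(γ−1) = (1084 − 825.9)/0.4 = 646.3 J.
W_total = -1036 + 646.3 = -389.3 J.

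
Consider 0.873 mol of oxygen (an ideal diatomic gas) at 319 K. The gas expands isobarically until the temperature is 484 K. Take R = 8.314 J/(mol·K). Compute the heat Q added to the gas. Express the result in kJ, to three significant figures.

Isobaric: W = nRΔT = (0.873)(8.314)(165) = 1198 J.
ΔU = nCᵥΔT with Cᵥ = 5R/2: ΔU = (0.873)(20.79)(165) = 2994 J.
Q = ΔU + W = 2994 + 1198 = 4192 J.

Q ≈ 4.19 kJ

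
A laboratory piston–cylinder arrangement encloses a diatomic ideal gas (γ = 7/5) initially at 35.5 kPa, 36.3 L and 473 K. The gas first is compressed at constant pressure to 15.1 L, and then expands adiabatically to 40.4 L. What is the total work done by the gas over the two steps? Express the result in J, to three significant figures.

W_total ≈ -317 J

Step 1 (isobaric): W = PΔV = (35.5 kPa)(15.1 − 36.3 L) = -752.6 J.
After step 1: P = 35.5 kPa, V = 15.1 L, T = 196.8 K.
Step 2 (adiabatic): W = (P₁V₁ − P₂V₂)/(γ−1) = (536 − 361.6)/0.4 = 436.1 J.
W_total = -752.6 + 436.1 = -316.5 J.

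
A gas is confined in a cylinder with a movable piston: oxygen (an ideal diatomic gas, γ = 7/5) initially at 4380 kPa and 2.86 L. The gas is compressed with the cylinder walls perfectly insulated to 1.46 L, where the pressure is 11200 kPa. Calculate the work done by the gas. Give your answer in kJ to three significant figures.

Adiabatic: W = (P₁V₁ − P₂V₂)/(γ − 1) with γ = 7/5.
P₁V₁ = 12527 J, P₂V₂ = 16352 J.
W = (12527 − 16352) / 0.4 = -9563 J.

W ≈ -9.56 kJ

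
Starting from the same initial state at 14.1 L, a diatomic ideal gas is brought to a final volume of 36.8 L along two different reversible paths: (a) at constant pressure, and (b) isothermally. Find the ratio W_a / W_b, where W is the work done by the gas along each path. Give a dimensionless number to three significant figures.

Path (a) isobaric: W = P₁(V₂ − V₁) → W_a/(P₁V₁) = 1.61.
Path (b) isothermal: W = P₁V₁ ln(V₂/V₁) → W_b/(P₁V₁) = 0.9593.
W_a / W_b = 1.61 / 0.9593 = 1.678.

W_a / W_b ≈ 1.68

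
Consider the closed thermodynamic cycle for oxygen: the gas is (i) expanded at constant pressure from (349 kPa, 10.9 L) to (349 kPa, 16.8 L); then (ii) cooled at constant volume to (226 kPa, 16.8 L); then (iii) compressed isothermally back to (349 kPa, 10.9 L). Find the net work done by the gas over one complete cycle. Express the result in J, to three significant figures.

W_net ≈ 417 J

Leg (i): W = PΔV = (349)(16.8 − 10.9) = 2059 J.
Leg (ii): W = 0.
Leg (iii): W = PᵢVᵢ ln(V_f/Vᵢ) = (3797) ln(10.9/16.8) = -1643 J.
W_net = 2059 − 1643 = 416.5 J.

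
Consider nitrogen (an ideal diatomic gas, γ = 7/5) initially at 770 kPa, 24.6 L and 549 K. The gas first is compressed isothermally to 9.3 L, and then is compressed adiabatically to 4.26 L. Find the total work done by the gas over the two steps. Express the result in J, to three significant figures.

Step 1 (isothermal): W = P₁V₁ ln(V₂/V₁) = (18942) ln(9.3/24.6) = -18425 J.
After step 1: P = 2037 kPa, V = 9.3 L, T = 549 K.
Step 2 (adiabatic): W = (P₁V₁ − P₂V₂)/(γ−1) = (18942 − 25885)/0.4 = -17359 J.
W_total = -18425 − 17359 = -35784 J.

W_total ≈ -35800 J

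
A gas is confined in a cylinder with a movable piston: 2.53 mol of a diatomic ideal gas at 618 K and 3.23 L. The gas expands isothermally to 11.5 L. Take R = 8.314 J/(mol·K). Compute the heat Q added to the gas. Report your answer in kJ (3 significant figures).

Isothermal ⇒ ΔU = 0, so Q = W = nRT ln(V₂/V₁).
Q = (2.53)(8.314)(618) ln(11.5/3.23) = 12999 × 1.27 = 16507 J.

Q ≈ 16.5 kJ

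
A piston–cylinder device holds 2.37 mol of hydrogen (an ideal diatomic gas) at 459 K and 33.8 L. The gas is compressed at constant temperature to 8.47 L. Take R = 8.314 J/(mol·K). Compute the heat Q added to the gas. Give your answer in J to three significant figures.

Isothermal ⇒ ΔU = 0, so Q = W = nRT ln(V₂/V₁).
Q = (2.37)(8.314)(459) ln(8.47/33.8) = 9044 × -1.384 = -12517 J.

Q ≈ -12500 J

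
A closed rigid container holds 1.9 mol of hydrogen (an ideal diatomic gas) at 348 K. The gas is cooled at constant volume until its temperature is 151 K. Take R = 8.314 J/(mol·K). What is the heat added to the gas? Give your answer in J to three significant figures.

Q ≈ -7780 J

Constant volume ⇒ W = 0, so Q = ΔU = nCᵥΔT with Cᵥ = 5R/2 = 20.79 J/(mol·K).
ΔU = (1.9)(20.79)(151 − 348) = -7780 J.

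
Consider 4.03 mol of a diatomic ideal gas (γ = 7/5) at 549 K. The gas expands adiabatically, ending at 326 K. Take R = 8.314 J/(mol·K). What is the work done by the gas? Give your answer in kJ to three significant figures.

Adiabatic ⇒ Q = 0, so W_by = −ΔU = nCᵥ(T₁ − T₂).
Cᵥ = 5R/2 = 20.79 J/(mol·K).
W = (4.03)(20.79)(549 − 326) = 18679 J.

W ≈ 18.7 kJ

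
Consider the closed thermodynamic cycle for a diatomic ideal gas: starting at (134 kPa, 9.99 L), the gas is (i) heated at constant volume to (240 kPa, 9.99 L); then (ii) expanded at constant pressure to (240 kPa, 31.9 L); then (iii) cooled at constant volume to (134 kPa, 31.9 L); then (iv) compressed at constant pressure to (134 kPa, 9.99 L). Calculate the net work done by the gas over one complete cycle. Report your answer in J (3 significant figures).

Constant-volume legs do no work.
W(ii) = (240)(31.9 − 9.99) = 5258 J; W(iv) = (134)(9.99 − 31.9) = -2936 J.
W_net = 5258 − 2936 = 2322 J (the clockwise enclosed area).

W_net ≈ 2320 J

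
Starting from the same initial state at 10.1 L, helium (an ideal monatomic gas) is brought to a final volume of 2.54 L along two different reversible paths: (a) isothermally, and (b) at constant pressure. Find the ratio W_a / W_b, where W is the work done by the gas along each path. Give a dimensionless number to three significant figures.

W_a / W_b ≈ 1.84

Path (a) isothermal: W = P₁V₁ ln(V₂/V₁) → W_a/(P₁V₁) = -1.38.
Path (b) isobaric: W = P₁(V₂ − V₁) → W_b/(P₁V₁) = -0.7485.
W_a / W_b = -1.38 / -0.7485 = 1.844.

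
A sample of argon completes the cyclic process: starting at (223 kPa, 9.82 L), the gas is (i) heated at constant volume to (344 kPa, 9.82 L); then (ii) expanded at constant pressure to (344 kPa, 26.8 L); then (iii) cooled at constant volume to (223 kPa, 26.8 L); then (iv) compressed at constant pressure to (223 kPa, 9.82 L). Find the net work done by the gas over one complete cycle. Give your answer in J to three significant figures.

Constant-volume legs do no work.
W(ii) = (344)(26.8 − 9.82) = 5841 J; W(iv) = (223)(9.82 − 26.8) = -3787 J.
W_net = 5841 − 3787 = 2055 J (the clockwise enclosed area).

W_net ≈ 2050 J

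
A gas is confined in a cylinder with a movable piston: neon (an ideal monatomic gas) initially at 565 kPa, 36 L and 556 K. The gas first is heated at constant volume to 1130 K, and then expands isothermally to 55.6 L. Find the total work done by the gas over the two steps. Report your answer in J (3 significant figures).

Step 1 (isochoric): W = 0 (constant volume).
After step 1: P = 1148 kPa (V unchanged).
Step 2 (isothermal): W = P₁V₁ ln(V₂/V₁) = (41338) ln(55.6/36) = 17968 J.
W_total = 0 + 17968 = 17968 J.

W_total ≈ 18000 J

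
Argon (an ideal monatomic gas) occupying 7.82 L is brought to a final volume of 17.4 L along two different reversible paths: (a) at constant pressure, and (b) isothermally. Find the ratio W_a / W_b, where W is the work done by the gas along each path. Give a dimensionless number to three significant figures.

Path (a) isobaric: W = P₁(V₂ − V₁) → W_a/(P₁V₁) = 1.225.
Path (b) isothermal: W = P₁V₁ ln(V₂/V₁) → W_b/(P₁V₁) = 0.7998.
W_a / W_b = 1.225 / 0.7998 = 1.532.

W_a / W_b ≈ 1.53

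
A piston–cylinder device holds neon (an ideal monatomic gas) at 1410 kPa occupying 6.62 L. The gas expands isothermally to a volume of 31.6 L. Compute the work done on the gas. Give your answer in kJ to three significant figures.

Isothermal: W = nRT ln(V₂/V₁) = P₁V₁ ln(V₂/V₁).
P₁V₁ = (1410 kPa)(6.62 L) = 9334 J.
W = 9334 × ln(31.6/6.62) = 9334 × 1.563
W_by_gas = 14590 J; work on gas = −W_by = -14590 J.

W ≈ -14.6 kJ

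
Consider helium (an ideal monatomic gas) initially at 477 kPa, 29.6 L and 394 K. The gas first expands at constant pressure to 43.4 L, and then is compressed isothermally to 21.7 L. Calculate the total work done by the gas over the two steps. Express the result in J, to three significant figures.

W_total ≈ -7770 J

Step 1 (isobaric): W = PΔV = (477 kPa)(43.4 − 29.6 L) = 6583 J.
After step 1: P = 477 kPa, V = 43.4 L, T = 577.7 K.
Step 2 (isothermal): W = P₁V₁ ln(V₂/V₁) = (20702) ln(21.7/43.4) = -14349 J.
W_total = 6583 − 14349 = -7767 J.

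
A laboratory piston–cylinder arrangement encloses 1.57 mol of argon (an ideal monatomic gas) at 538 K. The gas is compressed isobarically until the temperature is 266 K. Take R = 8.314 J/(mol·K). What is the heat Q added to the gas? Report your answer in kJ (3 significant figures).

Isobaric: W = nRΔT = (1.57)(8.314)(-272) = -3550 J.
ΔU = nCᵥΔT with Cᵥ = 3R/2: ΔU = (1.57)(12.47)(-272) = -5326 J.
Q = ΔU + W = -5326 − 3550 = -8876 J.

Q ≈ -8.88 kJ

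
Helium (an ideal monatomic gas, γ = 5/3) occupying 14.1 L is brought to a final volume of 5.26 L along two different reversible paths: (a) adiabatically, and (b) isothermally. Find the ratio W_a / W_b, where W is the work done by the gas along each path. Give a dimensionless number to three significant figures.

Path (a) adiabatic: W = P₁V₁(1 − (V₁/V₂)^(γ−1))/(γ−1) → W_a/(P₁V₁) = -1.395.
Path (b) isothermal: W = P₁V₁ ln(V₂/V₁) → W_b/(P₁V₁) = -0.986.
W_a / W_b = -1.395 / -0.986 = 1.414.

W_a / W_b ≈ 1.41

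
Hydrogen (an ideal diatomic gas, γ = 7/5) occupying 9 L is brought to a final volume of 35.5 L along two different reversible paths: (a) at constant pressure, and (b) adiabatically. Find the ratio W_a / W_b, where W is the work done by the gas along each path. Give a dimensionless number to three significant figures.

Path (a) isobaric: W = P₁(V₂ − V₁) → W_a/(P₁V₁) = 2.944.
Path (b) adiabatic: W = P₁V₁(1 − (V₁/V₂)^(γ−1))/(γ−1) → W_b/(P₁V₁) = 1.056.
W_a / W_b = 2.944 / 1.056 = 2.788.

W_a / W_b ≈ 2.79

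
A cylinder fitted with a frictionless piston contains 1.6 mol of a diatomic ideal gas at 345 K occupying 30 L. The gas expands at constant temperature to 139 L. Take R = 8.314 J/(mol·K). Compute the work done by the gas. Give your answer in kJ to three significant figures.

Isothermal: W = nRT ln(V₂/V₁).
W = (1.6)(8.314)(345) × ln(139/30)
  = 4589 × 1.533
W_by_gas = 7037 J.

W ≈ 7.04 kJ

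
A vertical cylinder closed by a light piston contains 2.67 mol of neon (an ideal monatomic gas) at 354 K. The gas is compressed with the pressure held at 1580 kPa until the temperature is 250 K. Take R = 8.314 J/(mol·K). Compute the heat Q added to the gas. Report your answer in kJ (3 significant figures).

Isobaric: W = nRΔT = (2.67)(8.314)(-104) = -2309 J.
ΔU = nCᵥΔT with Cᵥ = 3R/2: ΔU = (2.67)(12.47)(-104) = -3463 J.
Q = ΔU + W = -3463 − 2309 = -5772 J.

Q ≈ -5.77 kJ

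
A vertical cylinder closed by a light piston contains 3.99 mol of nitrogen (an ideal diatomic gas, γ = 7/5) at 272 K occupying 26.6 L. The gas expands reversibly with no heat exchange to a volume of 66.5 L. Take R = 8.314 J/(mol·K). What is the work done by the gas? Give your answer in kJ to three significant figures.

W ≈ 6.92 kJ

Adiabatic: TV^(γ−1) = const with γ = 7/5.
T₂ = T₁ (V₁/V₂)^(γ−1) = 272 × (26.6/66.5)^0.4 = 272 × 0.6931 = 188.5 K.
W_by = nCᵥ(T₁ − T₂) = (3.99)(20.79)(272 − 188.5) = 6922 J.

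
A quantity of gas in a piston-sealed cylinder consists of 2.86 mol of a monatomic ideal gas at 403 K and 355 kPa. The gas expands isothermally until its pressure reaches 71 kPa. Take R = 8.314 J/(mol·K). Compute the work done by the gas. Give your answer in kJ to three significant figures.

W ≈ 15.4 kJ

Isothermal process: W = nRT ln(V₂/V₁) = nRT ln(P₁/P₂).
W = (2.86)(8.314)(403) × ln(355/71)
  = 9583 × ln(5) = 9583 × 1.609
W_by_gas = 15423 J.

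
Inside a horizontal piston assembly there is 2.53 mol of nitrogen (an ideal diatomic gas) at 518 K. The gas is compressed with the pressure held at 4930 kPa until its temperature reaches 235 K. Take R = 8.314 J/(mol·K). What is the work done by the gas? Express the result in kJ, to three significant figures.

Isobaric: W = P ΔV = nR ΔT.
W = (2.53)(8.314)(235 − 518) = -5953 J.

W ≈ -5.95 kJ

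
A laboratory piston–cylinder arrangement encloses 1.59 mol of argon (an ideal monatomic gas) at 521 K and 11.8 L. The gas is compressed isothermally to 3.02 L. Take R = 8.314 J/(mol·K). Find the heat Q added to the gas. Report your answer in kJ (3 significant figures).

Q ≈ -9.39 kJ

Isothermal ⇒ ΔU = 0, so Q = W = nRT ln(V₂/V₁).
Q = (1.59)(8.314)(521) ln(3.02/11.8) = 6887 × -1.363 = -9386 J.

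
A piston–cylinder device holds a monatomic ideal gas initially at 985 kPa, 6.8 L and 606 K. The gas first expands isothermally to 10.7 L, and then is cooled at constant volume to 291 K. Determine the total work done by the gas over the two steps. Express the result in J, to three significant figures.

W_total ≈ 3040 J

Step 1 (isothermal): W = P₁V₁ ln(V₂/V₁) = (6698) ln(10.7/6.8) = 3036 J.
Step 2 (isochoric): W = 0 (constant volume).
W_total = 3036 + 0 = 3036 J.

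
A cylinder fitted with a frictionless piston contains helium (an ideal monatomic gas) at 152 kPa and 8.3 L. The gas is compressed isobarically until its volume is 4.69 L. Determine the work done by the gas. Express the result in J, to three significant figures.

Isobaric: W = P ΔV.
W = (152 kPa)(4.69 − 8.3 L) = (152)(-3.61) = -548.7 J.

W ≈ -549 J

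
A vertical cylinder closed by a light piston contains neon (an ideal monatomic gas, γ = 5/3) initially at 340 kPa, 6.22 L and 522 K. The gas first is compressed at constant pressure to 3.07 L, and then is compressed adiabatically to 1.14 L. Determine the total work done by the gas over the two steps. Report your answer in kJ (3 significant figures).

Step 1 (isobaric): W = PΔV = (340 kPa)(3.07 − 6.22 L) = -1071 J.
After step 1: P = 340 kPa, V = 3.07 L, T = 257.6 K.
Step 2 (adiabatic): W = (P₁V₁ − P₂V₂)/(γ−1) = (1044 − 2020)/0.667 = -1465 J.
W_total = -1071 − 1465 = -2536 J.

W_total ≈ -2.54 kJ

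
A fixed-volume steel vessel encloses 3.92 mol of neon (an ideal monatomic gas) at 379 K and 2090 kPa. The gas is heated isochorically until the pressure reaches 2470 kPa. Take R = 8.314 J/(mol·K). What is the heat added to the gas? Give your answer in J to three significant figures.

Constant volume ⇒ W = 0, so Q = ΔU = nCᵥΔT with Cᵥ = 3R/2 = 12.47 J/(mol·K).
At constant V, T₂/T₁ = P₂/P₁ ⇒ ΔT = T₁(P₂/P₁ − 1) = 379·(2470/2090 − 1) = 68.91 K.
ΔU = (3.92)(12.47)(68.91) = 3369 J.

Q ≈ 3370 J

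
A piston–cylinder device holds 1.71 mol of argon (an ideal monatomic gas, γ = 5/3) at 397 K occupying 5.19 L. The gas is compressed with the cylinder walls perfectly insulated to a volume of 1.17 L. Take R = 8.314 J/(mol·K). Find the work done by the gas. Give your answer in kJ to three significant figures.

Adiabatic: TV^(γ−1) = const with γ = 5/3.
T₂ = T₁ (V₁/V₂)^(γ−1) = 397 × (5.19/1.17)^0.667 = 397 × 2.7 = 1072 K.
W_by = nCᵥ(T₁ − T₂) = (1.71)(12.47)(397 − 1072) = -14390 J.

W ≈ -14.4 kJ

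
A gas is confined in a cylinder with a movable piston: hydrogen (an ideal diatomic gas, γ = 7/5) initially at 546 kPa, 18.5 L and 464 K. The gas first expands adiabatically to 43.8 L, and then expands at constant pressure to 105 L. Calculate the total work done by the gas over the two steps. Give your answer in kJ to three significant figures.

Step 1 (adiabatic): W = (P₁V₁ − P₂V₂)/(γ−1) = (10101 − 7156)/0.4 = 7364 J.
After step 1: P = 163.4 kPa, V = 43.8 L, T = 328.7 K.
Step 2 (isobaric): W = PΔV = (163.4 kPa)(105 − 43.8 L) = 9998 J.
W_total = 7364 + 9998 = 17362 J.

W_total ≈ 17.4 kJ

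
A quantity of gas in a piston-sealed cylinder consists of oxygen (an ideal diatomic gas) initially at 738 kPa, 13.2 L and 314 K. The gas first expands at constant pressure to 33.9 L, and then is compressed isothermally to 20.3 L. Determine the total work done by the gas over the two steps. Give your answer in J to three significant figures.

Step 1 (isobaric): W = PΔV = (738 kPa)(33.9 − 13.2 L) = 15277 J.
After step 1: P = 738 kPa, V = 33.9 L, T = 806.4 K.
Step 2 (isothermal): W = P₁V₁ ln(V₂/V₁) = (25018) ln(20.3/33.9) = -12829 J.
W_total = 15277 − 12829 = 2447 J.

W_total ≈ 2450 J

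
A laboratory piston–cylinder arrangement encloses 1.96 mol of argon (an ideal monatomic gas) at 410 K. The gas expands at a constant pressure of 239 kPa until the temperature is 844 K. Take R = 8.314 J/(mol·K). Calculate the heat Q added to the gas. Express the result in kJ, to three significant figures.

Q ≈ 17.7 kJ

Isobaric: W = nRΔT = (1.96)(8.314)(434) = 7072 J.
ΔU = nCᵥΔT with Cᵥ = 3R/2: ΔU = (1.96)(12.47)(434) = 10608 J.
Q = ΔU + W = 10608 + 7072 = 17681 J.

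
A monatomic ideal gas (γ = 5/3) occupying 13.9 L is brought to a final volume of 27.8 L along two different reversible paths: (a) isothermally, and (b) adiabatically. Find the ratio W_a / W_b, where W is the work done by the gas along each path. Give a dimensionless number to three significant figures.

W_a / W_b ≈ 1.25

Path (a) isothermal: W = P₁V₁ ln(V₂/V₁) → W_a/(P₁V₁) = 0.6931.
Path (b) adiabatic: W = P₁V₁(1 − (V₁/V₂)^(γ−1))/(γ−1) → W_b/(P₁V₁) = 0.5551.
W_a / W_b = 0.6931 / 0.5551 = 1.249.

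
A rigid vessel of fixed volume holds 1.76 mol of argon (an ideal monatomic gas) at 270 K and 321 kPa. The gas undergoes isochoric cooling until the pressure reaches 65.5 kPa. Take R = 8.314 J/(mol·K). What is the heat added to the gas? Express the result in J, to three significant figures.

Q ≈ -4720 J

Constant volume ⇒ W = 0, so Q = ΔU = nCᵥΔT with Cᵥ = 3R/2 = 12.47 J/(mol·K).
At constant V, T₂/T₁ = P₂/P₁ ⇒ ΔT = T₁(P₂/P₁ − 1) = 270·(65.5/321 − 1) = -214.9 K.
ΔU = (1.76)(12.47)(-214.9) = -4717 J.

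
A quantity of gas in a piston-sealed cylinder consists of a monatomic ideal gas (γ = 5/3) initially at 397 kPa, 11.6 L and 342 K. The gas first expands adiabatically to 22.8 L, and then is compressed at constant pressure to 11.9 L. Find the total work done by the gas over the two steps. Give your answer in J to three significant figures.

W_total ≈ 1100 J

Step 1 (adiabatic): W = (P₁V₁ − P₂V₂)/(γ−1) = (4605 − 2935)/0.667 = 2505 J.
After step 1: P = 128.7 kPa, V = 22.8 L, T = 218 K.
Step 2 (isobaric): W = PΔV = (128.7 kPa)(11.9 − 22.8 L) = -1403 J.
W_total = 2505 − 1403 = 1102 J.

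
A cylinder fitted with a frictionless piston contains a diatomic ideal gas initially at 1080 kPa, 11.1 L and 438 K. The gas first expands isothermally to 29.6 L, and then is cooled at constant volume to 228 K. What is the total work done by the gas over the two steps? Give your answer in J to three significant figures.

W_total ≈ 11800 J

Step 1 (isothermal): W = P₁V₁ ln(V₂/V₁) = (11988) ln(29.6/11.1) = 11758 J.
Step 2 (isochoric): W = 0 (constant volume).
W_total = 11758 + 0 = 11758 J.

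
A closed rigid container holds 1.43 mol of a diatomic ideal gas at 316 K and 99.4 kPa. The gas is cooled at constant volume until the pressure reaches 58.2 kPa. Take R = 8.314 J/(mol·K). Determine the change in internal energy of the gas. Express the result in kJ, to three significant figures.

ΔU ≈ -3.89 kJ

Constant volume ⇒ W = 0, so Q = ΔU = nCᵥΔT with Cᵥ = 5R/2 = 20.79 J/(mol·K).
At constant V, T₂/T₁ = P₂/P₁ ⇒ ΔT = T₁(P₂/P₁ − 1) = 316·(58.2/99.4 − 1) = -131 K.
ΔU = (1.43)(20.79)(-131) = -3893 J.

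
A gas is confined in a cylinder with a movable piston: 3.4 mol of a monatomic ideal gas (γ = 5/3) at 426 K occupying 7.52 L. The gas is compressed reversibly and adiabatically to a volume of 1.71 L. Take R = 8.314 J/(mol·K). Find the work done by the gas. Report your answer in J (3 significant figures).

W ≈ -30400 J

Adiabatic: TV^(γ−1) = const with γ = 5/3.
T₂ = T₁ (V₁/V₂)^(γ−1) = 426 × (7.52/1.71)^0.667 = 426 × 2.684 = 1143 K.
W_by = nCᵥ(T₁ − T₂) = (3.4)(12.47)(426 − 1143) = -30422 J.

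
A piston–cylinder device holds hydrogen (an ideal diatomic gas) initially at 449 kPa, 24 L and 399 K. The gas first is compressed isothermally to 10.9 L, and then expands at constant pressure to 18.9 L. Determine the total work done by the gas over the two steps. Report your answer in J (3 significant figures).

W_total ≈ -596 J

Step 1 (isothermal): W = P₁V₁ ln(V₂/V₁) = (10776) ln(10.9/24) = -8505 J.
After step 1: P = 988.6 kPa, V = 10.9 L, T = 399 K.
Step 2 (isobaric): W = PΔV = (988.6 kPa)(18.9 − 10.9 L) = 7909 J.
W_total = -8505 + 7909 = -596.4 J.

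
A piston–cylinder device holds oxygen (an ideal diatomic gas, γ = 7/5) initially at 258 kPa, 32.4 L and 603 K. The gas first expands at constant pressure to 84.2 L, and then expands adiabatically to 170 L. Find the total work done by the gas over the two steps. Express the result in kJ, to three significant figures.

W_total ≈ 26.7 kJ

Step 1 (isobaric): W = PΔV = (258 kPa)(84.2 − 32.4 L) = 13364 J.
After step 1: P = 258 kPa, V = 84.2 L, T = 1567 K.
Step 2 (adiabatic): W = (P₁V₁ − P₂V₂)/(γ−1) = (21724 − 16401)/0.4 = 13306 J.
W_total = 13364 + 13306 = 26670 J.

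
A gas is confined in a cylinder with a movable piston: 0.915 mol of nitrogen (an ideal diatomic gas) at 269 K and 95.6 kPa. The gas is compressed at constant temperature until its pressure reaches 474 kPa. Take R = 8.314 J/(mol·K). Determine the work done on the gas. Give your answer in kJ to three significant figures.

W ≈ 3.28 kJ

Isothermal process: W = nRT ln(V₂/V₁) = nRT ln(P₁/P₂).
W = (0.915)(8.314)(269) × ln(95.6/474)
  = 2046 × ln(0.2017) = 2046 × -1.601
W_by_gas = -3276 J; work on gas = −W_by = 3276 J.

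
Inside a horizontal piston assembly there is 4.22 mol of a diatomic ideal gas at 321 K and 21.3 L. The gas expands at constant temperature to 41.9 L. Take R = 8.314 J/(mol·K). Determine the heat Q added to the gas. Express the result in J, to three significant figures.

Q ≈ 7620 J

Isothermal ⇒ ΔU = 0, so Q = W = nRT ln(V₂/V₁).
Q = (4.22)(8.314)(321) ln(41.9/21.3) = 11262 × 0.6766 = 7620 J.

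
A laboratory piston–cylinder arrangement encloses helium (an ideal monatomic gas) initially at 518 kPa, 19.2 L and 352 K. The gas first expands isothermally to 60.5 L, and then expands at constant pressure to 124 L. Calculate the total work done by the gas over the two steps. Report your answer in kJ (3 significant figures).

Step 1 (isothermal): W = P₁V₁ ln(V₂/V₁) = (9946) ln(60.5/19.2) = 11415 J.
After step 1: P = 164.4 kPa, V = 60.5 L, T = 352 K.
Step 2 (isobaric): W = PΔV = (164.4 kPa)(124 − 60.5 L) = 10439 J.
W_total = 11415 + 10439 = 21854 J.

W_total ≈ 21.9 kJ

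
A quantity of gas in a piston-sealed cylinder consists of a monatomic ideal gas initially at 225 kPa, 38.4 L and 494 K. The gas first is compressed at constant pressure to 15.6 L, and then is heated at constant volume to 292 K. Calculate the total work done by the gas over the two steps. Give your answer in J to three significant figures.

W_total ≈ -5130 J

Step 1 (isobaric): W = PΔV = (225 kPa)(15.6 − 38.4 L) = -5130 J.
Step 2 (isochoric): W = 0 (constant volume).
W_total = -5130 + 0 = -5130 J.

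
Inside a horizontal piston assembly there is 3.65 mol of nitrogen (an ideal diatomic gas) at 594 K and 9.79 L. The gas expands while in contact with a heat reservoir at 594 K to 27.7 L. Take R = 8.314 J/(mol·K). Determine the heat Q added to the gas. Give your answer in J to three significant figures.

Q ≈ 18700 J

Isothermal ⇒ ΔU = 0, so Q = W = nRT ln(V₂/V₁).
Q = (3.65)(8.314)(594) ln(27.7/9.79) = 18026 × 1.04 = 18748 J.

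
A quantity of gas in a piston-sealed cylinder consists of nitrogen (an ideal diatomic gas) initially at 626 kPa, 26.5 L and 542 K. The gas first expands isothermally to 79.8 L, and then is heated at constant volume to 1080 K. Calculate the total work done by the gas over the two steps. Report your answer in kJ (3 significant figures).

W_total ≈ 18.3 kJ

Step 1 (isothermal): W = P₁V₁ ln(V₂/V₁) = (16589) ln(79.8/26.5) = 18287 J.
Step 2 (isochoric): W = 0 (constant volume).
W_total = 18287 + 0 = 18287 J.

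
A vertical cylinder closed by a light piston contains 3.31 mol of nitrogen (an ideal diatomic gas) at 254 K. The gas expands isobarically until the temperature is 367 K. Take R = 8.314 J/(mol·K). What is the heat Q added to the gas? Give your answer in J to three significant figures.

Q ≈ 10900 J

Isobaric: W = nRΔT = (3.31)(8.314)(113) = 3110 J.
ΔU = nCᵥΔT with Cᵥ = 5R/2: ΔU = (3.31)(20.79)(113) = 7774 J.
Q = ΔU + W = 7774 + 3110 = 10884 J.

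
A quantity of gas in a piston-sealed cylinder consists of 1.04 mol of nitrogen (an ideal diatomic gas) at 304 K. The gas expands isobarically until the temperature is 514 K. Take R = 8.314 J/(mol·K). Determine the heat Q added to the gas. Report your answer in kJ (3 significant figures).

Isobaric: W = nRΔT = (1.04)(8.314)(210) = 1816 J.
ΔU = nCᵥΔT with Cᵥ = 5R/2: ΔU = (1.04)(20.79)(210) = 4539 J.
Q = ΔU + W = 4539 + 1816 = 6355 J.

Q ≈ 6.36 kJ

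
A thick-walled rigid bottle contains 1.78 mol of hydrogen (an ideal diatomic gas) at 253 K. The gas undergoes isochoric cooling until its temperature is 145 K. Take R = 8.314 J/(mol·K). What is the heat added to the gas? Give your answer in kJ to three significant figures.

Q ≈ -4.00 kJ

Constant volume ⇒ W = 0, so Q = ΔU = nCᵥΔT with Cᵥ = 5R/2 = 20.79 J/(mol·K).
ΔU = (1.78)(20.79)(145 − 253) = -3996 J.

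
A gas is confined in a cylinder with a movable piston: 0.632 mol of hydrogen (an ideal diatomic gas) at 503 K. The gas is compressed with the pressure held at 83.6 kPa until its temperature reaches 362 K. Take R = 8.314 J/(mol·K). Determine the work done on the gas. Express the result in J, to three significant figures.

Isobaric: W = P ΔV = nR ΔT.
W = (0.632)(8.314)(362 − 503) = -740.9 J.
Work on gas = −W_by = 740.9 J.

W ≈ 741 J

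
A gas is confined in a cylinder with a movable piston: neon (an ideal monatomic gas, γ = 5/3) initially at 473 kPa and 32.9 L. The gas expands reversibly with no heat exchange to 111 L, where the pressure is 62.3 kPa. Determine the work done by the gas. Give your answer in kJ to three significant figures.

Adiabatic: W = (P₁V₁ − P₂V₂)/(γ − 1) with γ = 5/3.
P₁V₁ = 15562 J, P₂V₂ = 6915 J.
W = (15562 − 6915) / 0.6667 = 12970 J.

W ≈ 13.0 kJ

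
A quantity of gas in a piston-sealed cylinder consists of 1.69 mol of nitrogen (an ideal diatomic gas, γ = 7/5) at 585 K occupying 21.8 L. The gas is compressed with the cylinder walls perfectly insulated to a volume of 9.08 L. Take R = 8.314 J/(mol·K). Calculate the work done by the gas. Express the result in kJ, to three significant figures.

Adiabatic: TV^(γ−1) = const with γ = 7/5.
T₂ = T₁ (V₁/V₂)^(γ−1) = 585 × (21.8/9.08)^0.4 = 585 × 1.42 = 830.4 K.
W_by = nCᵥ(T₁ − T₂) = (1.69)(20.79)(585 − 830.4) = -8621 J.

W ≈ -8.62 kJ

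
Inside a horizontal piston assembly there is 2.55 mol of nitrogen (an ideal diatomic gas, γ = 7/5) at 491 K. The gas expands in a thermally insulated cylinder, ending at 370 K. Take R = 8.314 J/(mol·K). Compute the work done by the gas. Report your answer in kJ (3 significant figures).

W ≈ 6.41 kJ

Adiabatic ⇒ Q = 0, so W_by = −ΔU = nCᵥ(T₁ − T₂).
Cᵥ = 5R/2 = 20.79 J/(mol·K).
W = (2.55)(20.79)(491 − 370) = 6413 J.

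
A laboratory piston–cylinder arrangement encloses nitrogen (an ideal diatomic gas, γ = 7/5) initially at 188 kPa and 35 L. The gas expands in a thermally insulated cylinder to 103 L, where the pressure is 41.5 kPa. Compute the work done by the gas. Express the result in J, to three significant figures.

Adiabatic: W = (P₁V₁ − P₂V₂)/(γ − 1) with γ = 7/5.
P₁V₁ = 6580 J, P₂V₂ = 4274 J.
W = (6580 − 4274) / 0.4 = 5764 J.

W ≈ 5760 J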